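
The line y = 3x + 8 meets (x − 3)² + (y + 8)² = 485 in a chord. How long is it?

Centre (3, −8), r² = 485. Perpendicular distance d from centre to line = |25| / √10 = 25/√10.
Chord = 2√(r² − d²) = 2·√(845/2) = 13√10.

13√10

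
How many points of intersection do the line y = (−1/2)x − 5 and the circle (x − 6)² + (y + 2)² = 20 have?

Substituting the line into the circle gives 5x² − 36x + 100 = 0.
Δ = 1296 − 2000 = −704.
No real roots: the line does not meet the circle.

0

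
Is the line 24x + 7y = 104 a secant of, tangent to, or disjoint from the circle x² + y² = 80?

secant

Substituting the line into the circle gives 625x² − 4992x + 6896 = 0.
Δ = 24920064 − 17240000 = 7680064.
Two real roots: the line is a secant.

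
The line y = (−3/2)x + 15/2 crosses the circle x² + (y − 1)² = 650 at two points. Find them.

(−11, 24) and (17, −18)

Substitute y = (15 − 3x)/2:
13x² − 78x − 2431 = 0  ⟹  x² − 6x − 187 = 0
x = 17 or x = −11, giving (17, −18) and (−11, 24).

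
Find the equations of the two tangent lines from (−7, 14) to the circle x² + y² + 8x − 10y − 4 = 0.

Write the tangent as mx − y + (14 − m·(−7)) = 0 and set its distance from the centre to 3√5:
[m·(3) − (−9)]² = 45(m² + 1)
2m² − 3m − 2 = 0, so m = −1/2 or m = 2.
Through (−7, 14) these give x + 2y = 21 and 2x − y = −28.

x + 2y = 21 and 2x − y = −28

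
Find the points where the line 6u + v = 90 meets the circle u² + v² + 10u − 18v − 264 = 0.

Express v = −6u + 90 and substitute into the circle:
37u² − 962u + 6216 = 0  ⟹  u² − 26u + 168 = 0
u = 14 or u = 12, giving (14, 6) and (12, 18).

(12, 18) and (14, 6)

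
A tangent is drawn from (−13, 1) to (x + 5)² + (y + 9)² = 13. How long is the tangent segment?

The centre is (−5, −9) and r = √13. The square of the distance from P to the centre is 64 + 100 = 164.
By the tangent–radius right angle, tangent length = √(|PO|² − r²) = √151.

√151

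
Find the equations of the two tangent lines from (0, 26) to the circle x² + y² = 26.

5x − y = −26 and 5x + y = 26

Write the tangent as mx − y + (26 − m·(0)) = 0 and set its distance from the centre to √26:
[m·(0) − (−26)]² = 26(m² + 1)
m² − 25 = 0, so m = 5 or m = −5.
With m = 5: 5x − y = −26. With m = −5: 5x + y = 26.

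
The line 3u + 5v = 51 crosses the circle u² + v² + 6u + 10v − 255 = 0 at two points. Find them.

(−3, 12) and (12, 3)

From the line, v = (51 − 3u)/5. Substituting:
34u² − 306u − 1224 = 0  ⟹  u² − 9u − 36 = 0
u = 12 or u = −3, giving (12, 3) and (−3, 12).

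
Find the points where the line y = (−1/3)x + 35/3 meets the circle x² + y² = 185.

(−4, 13) and (11, 8)

Express y = (35 − x)/3 and substitute into the circle:
10x² − 70x − 440 = 0  ⟹  x² − 7x − 44 = 0
x = 11 or x = −4, giving (11, 8) and (−4, 13).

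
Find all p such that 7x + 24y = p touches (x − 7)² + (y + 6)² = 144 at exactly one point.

p = −395 or p = 205

Tangency holds when the distance from the centre (7, −6) to the line equals the radius 12:
|7·7 + 24·(−6) − p| / √625 = 12
|p − (−95)| = 12·25, so p = 205 or p = −395.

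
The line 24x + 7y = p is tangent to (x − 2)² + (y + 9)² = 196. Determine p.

The line touches the circle iff its distance from (2, −9) is 14:
|24·2 + 7·(−9) − p| / √625 = 14
|p − (−15)| = 14·25, so p = 335 or p = −365.

p = −365 or p = 335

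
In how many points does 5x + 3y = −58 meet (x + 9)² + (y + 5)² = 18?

2

Substituting the line into the circle gives 34x² + 592x + 2416 = 0.
Δ = 350464 − 328576 = 21888.
Two real roots: the line is a secant.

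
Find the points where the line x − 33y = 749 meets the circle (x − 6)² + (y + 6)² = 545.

(−10, −23) and (23, −22)

Express y = (−749 + x)/33 and substitute into the circle:
1090x² − 14170x − 250700 = 0  ⟹  x² − 13x − 230 = 0
x = 23 or x = −10, giving (23, −22) and (−10, −23).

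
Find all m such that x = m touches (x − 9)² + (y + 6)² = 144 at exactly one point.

m = −3 or m = 21

The line touches the circle iff its distance from (9, −6) is 12:
|1·9 + 0·(−6) − m| / √1 = 12
|m − (9)| = 12, so m = 21 or m = −3.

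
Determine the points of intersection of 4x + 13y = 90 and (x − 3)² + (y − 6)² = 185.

From the line, y = (90 − 4x)/13. Substituting:
185x² − 1110x − 29600 = 0  ⟹  x² − 6x − 160 = 0
x = 16 or x = −10, giving (16, 2) and (−10, 10).

(−10, 10) and (16, 2)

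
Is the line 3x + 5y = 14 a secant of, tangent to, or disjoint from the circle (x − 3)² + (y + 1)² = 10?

Centre (3, −1), r² = 10. Distance² from centre to line = (−10)²/34 = 50/17.
Since d² < r², the line cuts the circle twice.

secant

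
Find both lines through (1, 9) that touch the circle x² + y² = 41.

4x − 5y = −41 and 5x + 4y = 41

Write the tangent as mx − y + (9 − m·(1)) = 0 and set its distance from the centre to √41:
(−1m − (−9))² = 41(m² + 1)
20m² + 9m − 20 = 0, so m = 4/5 or m = −5/4.
Through (1, 9) these give 4x − 5y = −41 and 5x + 4y = 41.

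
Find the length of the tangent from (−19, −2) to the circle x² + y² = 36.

With centre O = (0, 0), |OP|² = 365 and r² = 36.
By the tangent–radius right angle, tangent length = √(|PO|² − r²) = √329.

√329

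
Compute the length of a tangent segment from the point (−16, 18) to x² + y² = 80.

10√5

Centre (0, 0), r² = 80. |PO|² = (−16)² + (18)² = 580.
Power of the point: PT² = |PO|² − r² = 500, so PT = 10√5.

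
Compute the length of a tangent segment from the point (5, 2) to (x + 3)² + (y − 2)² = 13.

√51

The centre is (−3, 2) and r = √13. The square of the distance from P to the centre is 64 + 0 = 64.
By the tangent–radius right angle, tangent length = √(|PO|² − r²) = √51.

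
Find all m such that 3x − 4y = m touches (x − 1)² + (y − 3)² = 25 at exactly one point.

The line touches the circle iff its distance from (1, 3) is 5:
|3·1 − 4·3 − m| / √25 = 5
|m − (−9)| = 5·5, so m = 16 or m = −34.

m = −34 or m = 16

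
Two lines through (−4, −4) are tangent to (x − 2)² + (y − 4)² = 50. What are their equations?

x − 7y = 24 and 7x + y = −32

Let a tangent through (−4, −4) have slope m. Its distance from (2, 4) must equal 5√2:
[m·(6) − (8)]² = 50(m² + 1)
7m² + 48m − 7 = 0, so m = 1/7 or m = −7.
With m = 1/7: x − 7y = 24. With m = −7: 7x + y = −32.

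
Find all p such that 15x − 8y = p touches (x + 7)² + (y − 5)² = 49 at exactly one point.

p = −264 or p = −26

For a tangent, require d(centre, line) = r = 7.
|15·(−7) − 8·5 − p| / √289 = 7
|p − (−145)| = 7·17, so p = −26 or p = −264.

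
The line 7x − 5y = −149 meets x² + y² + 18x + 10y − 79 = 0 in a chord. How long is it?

√74

Substitute y = (149 + 7x)/5:
74x² + 2886x + 27676 = 0  ⟹  x² + 39x + 374 = 0
x = −17 or x = −22, giving (−17, 6) and (−22, −1).
|(−17, 6) − (−22, −1)| = √((5)² + (7)²) = √74.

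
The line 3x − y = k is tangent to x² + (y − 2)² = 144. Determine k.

k = −2 ± 12√10

The line touches the circle iff its distance from (0, 2) is 12:
|3·0 − 1·2 − k| / √10 = 12
|k − (−2)| = 12√10.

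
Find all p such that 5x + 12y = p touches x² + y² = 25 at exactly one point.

Tangency holds when the distance from the centre (0, 0) to the line equals the radius 5:
|5·0 + 12·0 − p| / √169 = 5
|p| = 5·13, so p = 65 or p = −65.

p = −65 or p = 65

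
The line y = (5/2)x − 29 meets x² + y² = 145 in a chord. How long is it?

The distance from (0, 0) to the line is 58/√29, and r² = 145.
Half the chord is √(r² − d²) = √(29), so the full chord is 2√29.

2√29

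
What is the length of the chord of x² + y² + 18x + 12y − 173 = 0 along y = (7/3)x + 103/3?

The distance from (−9, −6) to the line is 58/√58, and r² = 290.
Chord = 2√(r² − d²) = 2·√(232) = 4√58.

4√58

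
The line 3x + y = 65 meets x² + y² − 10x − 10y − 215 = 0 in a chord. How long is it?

Express y = −3x + 65 and substitute into the circle:
10x² − 370x + 3360 = 0  ⟹  x² − 37x + 336 = 0
x = 21 or x = 16, giving (21, 2) and (16, 17).
|(21, 2) − (16, 17)| = √((5)² + (−15)²) = 5√10.

5√10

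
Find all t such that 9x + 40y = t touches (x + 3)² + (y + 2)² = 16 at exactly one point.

For a tangent, require d(centre, line) = r = 4.
|9·(−3) + 40·(−2) − t| / √1681 = 4
|t − (−107)| = 4·41, so t = 57 or t = −271.

t = −271 or t = 57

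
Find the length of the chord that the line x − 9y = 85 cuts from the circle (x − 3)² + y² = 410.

4√82

Centre (3, 0), r² = 410. Perpendicular distance d from centre to line = |−82| / √82 = 82/√82.
Half the chord is √(r² − d²) = √(328), so the full chord is 4√82.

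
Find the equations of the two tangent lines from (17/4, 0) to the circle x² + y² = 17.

4x + y = 17 and 4x − y = 17

Let a tangent through (17/4, 0) have slope m. Its distance from (0, 0) must equal √17:
(−17/4m − (0))² = 17(m² + 1)
m² − 16 = 0, so m = −4 or m = 4.
With m = −4: 4x + y = 17. With m = 4: 4x − y = 17.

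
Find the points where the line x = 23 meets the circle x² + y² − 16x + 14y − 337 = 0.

The line gives x = 23. Substituting into the circle:
y² + 14y − 176 = 0
y = 8 or y = −22, giving (23, 8) and (23, −22).

(23, −22) and (23, 8)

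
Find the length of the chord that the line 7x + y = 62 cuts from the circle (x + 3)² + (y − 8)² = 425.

25√2

Express y = −7x + 62 and substitute into the circle:
50x² − 750x + 2500 = 0  ⟹  x² − 15x + 50 = 0
x = 10 or x = 5, giving (10, −8) and (5, 27).
Chord length = distance between (10, −8) and (5, 27) = √1250 = 25√2.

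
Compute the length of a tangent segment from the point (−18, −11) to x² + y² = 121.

Centre (0, 0), r² = 121. |PO|² = (−18)² + (−11)² = 445.
The tangent meets the radius at right angles, so tangent² = |PO|² − r² = 445 − 121 = 324.

18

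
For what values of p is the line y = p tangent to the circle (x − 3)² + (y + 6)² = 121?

p = −17 or p = 5

The line touches the circle iff its distance from (3, −6) is 11:
|0·3 + 1·(−6) − p| / √1 = 11
|p − (−6)| = 11, so p = 5 or p = −17.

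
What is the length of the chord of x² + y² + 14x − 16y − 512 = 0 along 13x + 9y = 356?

5√10

Express y = (356 − 13x)/9 and substitute into the circle:
250x² − 6250x + 34000 = 0  ⟹  x² − 25x + 136 = 0
x = 17 or x = 8, giving (17, 15) and (8, 28).
Chord length = distance between (17, 15) and (8, 28) = √250 = 5√10.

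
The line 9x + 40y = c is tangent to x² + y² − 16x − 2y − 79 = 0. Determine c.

Tangency holds when the distance from the centre (8, 1) to the line equals the radius 12:
|9·8 + 40·1 − c| / √1681 = 12
|c − (112)| = 12·41, so c = 604 or c = −380.

c = −380 or c = 604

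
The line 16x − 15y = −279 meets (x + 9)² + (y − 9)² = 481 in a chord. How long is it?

The distance from (−9, 9) to the line is 0/√481, and r² = 481.
Chord = 2√(r² − d²) = 2·√(481) = 2√481.

2√481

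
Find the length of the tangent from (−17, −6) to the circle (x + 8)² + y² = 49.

2√17

Centre (−8, 0), r² = 49. |PO|² = (−9)² + (−6)² = 117.
Power of the point: PT² = |PO|² − r² = 68, so PT = 2√17.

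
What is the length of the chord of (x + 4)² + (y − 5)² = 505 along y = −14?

24

The distance from (−4, 5) to the line is 19, and r² = 505.
Chord = 2√(r² − d²) = 2·√(144) = 24.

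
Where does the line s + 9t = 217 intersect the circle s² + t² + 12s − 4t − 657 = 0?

Substitute t = (217 − s)/9:
82s² + 574s − 13940 = 0  ⟹  s² + 7s − 170 = 0
s = 10 or s = −17, giving (10, 23) and (−17, 26).

(−17, 26) and (10, 23)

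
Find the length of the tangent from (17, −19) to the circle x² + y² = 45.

11√5

With centre O = (0, 0), |OP|² = 650 and r² = 45.
Power of the point: PT² = |PO|² − r² = 605, so PT = 11√5.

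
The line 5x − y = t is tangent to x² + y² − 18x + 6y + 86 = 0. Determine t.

t = 48 ± 2√26

For a tangent, require d(centre, line) = r = 2.
|5·9 − 1·(−3) − t| / √26 = 2
|t − (48)| = 2√26.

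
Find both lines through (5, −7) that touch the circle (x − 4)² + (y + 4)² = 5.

2x − y = 17 and x + 2y = −9

A line y − (−7) = m(x − (5)) is tangent when its distance from (4, −4) is √5:
[m·(−1) − (3)]² = 5(m² + 1)
2m² − 3m − 2 = 0, so m = 2 or m = −1/2.
With m = 2: 2x − y = 17. With m = −1/2: x + 2y = −9.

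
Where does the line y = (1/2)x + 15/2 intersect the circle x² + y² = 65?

(−7, 4) and (1, 8)

Substitute y = (15 + x)/2:
5x² + 30x − 35 = 0  ⟹  x² + 6x − 7 = 0
x = 1 or x = −7, giving (1, 8) and (−7, 4).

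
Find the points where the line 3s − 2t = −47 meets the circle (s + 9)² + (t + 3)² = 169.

(−21, −8) and (−9, 10)

Express t = (47 + 3s)/2 and substitute into the circle:
13s² + 390s + 2457 = 0  ⟹  s² + 30s + 189 = 0
s = −9 or s = −21, giving (−9, 10) and (−21, −8).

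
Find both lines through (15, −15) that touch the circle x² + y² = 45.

x + 2y = −15 and 2x + y = 15

A line y − (−15) = m(x − (15)) is tangent when its distance from (0, 0) is 3√5:
[m·(−15) − (15)]² = 45(m² + 1)
2m² + 5m + 2 = 0, so m = −1/2 or m = −2.
Through (15, −15) these give x + 2y = −15 and 2x + y = 15.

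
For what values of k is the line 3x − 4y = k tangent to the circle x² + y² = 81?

k = −45 or k = 45

Tangency holds when the distance from the centre (0, 0) to the line equals the radius 9:
|3·0 − 4·0 − k| / √25 = 9
|k| = 9·5, so k = 45 or k = −45.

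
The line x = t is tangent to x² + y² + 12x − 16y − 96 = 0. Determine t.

t = −20 or t = 8

The line touches the circle iff its distance from (−6, 8) is 14:
|1·(−6) + 0·8 − t| / √1 = 14
|t − (−6)| = 14, so t = 8 or t = −20.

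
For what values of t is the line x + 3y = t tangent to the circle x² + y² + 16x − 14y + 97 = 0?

t = 13 ± 4√10

For a tangent, require d(centre, line) = r = 4.
|1·(−8) + 3·7 − t| / √10 = 4
|t − (13)| = 4√10.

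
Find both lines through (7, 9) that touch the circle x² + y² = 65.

8x + y = 65 and x − 8y = −65

Write the tangent as mx − y + (9 − m·(7)) = 0 and set its distance from the centre to √65:
(−7m − (−9))² = 65(m² + 1)
8m² + 63m − 8 = 0, so m = −8 or m = 1/8.
With m = −8: 8x + y = 65. With m = 1/8: x − 8y = −65.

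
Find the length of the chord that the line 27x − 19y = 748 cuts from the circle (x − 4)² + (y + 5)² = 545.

From the line, y = (−748 + 27x)/19. Substituting:
1090x² − 38150x + 235440 = 0  ⟹  x² − 35x + 216 = 0
x = 27 or x = 8, giving (27, −1) and (8, −28).
Chord length = distance between (27, −1) and (8, −28) = √1090 = √1090.

√1090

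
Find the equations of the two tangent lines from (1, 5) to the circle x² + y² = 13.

Let a tangent through (1, 5) have slope m. Its distance from (0, 0) must equal √13:
(−1m − (−5))² = 13(m² + 1)
6m² + 5m − 6 = 0, so m = 2/3 or m = −3/2.
With m = 2/3: 2x − 3y = −13. With m = −3/2: 3x + 2y = 13.

2x − 3y = −13 and 3x + 2y = 13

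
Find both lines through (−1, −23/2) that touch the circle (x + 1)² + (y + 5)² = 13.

Write the tangent as mx − y + (−23/2 − m·(−1)) = 0 and set its distance from the centre to √13:
[m·(0) − (13/2)]² = 13(m² + 1)
4m² − 9 = 0, so m = −3/2 or m = 3/2.
Through (−1, −23/2) these give 3x + 2y = −26 and 3x − 2y = 20.

3x + 2y = −26 and 3x − 2y = 20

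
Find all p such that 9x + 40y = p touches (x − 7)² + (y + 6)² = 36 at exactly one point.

Tangency holds when the distance from the centre (7, −6) to the line equals the radius 6:
|9·7 + 40·(−6) − p| / √1681 = 6
|p − (−177)| = 6·41, so p = 69 or p = −423.

p = −423 or p = 69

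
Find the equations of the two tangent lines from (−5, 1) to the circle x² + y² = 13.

3x + 2y = −13 and 2x − 3y = −13

Let a tangent through (−5, 1) have slope m. Its distance from (0, 0) must equal √13:
(5m − (−1))² = 13(m² + 1)
6m² + 5m − 6 = 0, so m = −3/2 or m = 2/3.
With m = −3/2: 3x + 2y = −13. With m = 2/3: 2x − 3y = −13.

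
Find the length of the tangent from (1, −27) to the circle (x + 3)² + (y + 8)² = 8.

3√41

With centre O = (−3, −8), |OP|² = 377 and r² = 8.
Power of the point: PT² = |PO|² − r² = 369, so PT = 3√41.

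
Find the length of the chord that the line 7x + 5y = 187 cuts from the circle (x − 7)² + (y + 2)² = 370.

2√74

Express y = (187 − 7x)/5 and substitute into the circle:
74x² − 3108x + 30784 = 0  ⟹  x² − 42x + 416 = 0
x = 26 or x = 16, giving (26, 1) and (16, 15).
|(26, 1) − (16, 15)| = √((10)² + (−14)²) = 2√74.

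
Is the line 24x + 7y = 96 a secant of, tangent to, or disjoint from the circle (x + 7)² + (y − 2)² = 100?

d² = (24·(−7) + 7·2 − (96))²/625 = 100; r² = 100.
Since d² = r², the line is tangent.

tangent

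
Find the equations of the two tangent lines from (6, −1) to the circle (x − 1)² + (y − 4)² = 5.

2x + y = 11 and x + 2y = 4

Let a tangent through (6, −1) have slope m. Its distance from (1, 4) must equal √5:
[m·(−5) − (5)]² = 5(m² + 1)
2m² + 5m + 2 = 0, so m = −2 or m = −1/2.
With m = −2: 2x + y = 11. With m = −1/2: x + 2y = 4.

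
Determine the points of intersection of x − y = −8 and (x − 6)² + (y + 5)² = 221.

(−8, 0) and (1, 9)

Express y = x + 8 and substitute into the circle:
2x² + 14x − 16 = 0  ⟹  x² + 7x − 8 = 0
x = 1 or x = −8, giving (1, 9) and (−8, 0).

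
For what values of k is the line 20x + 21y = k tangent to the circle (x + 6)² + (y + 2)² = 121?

Tangency holds when the distance from the centre (−6, −2) to the line equals the radius 11:
|20·(−6) + 21·(−2) − k| / √841 = 11
|k − (−162)| = 11·29, so k = 157 or k = −481.

k = −481 or k = 157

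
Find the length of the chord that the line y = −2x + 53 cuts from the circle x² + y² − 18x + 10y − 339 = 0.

10√5

Express y = −2x + 53 and substitute into the circle:
5x² − 250x + 3000 = 0  ⟹  x² − 50x + 600 = 0
x = 30 or x = 20, giving (30, −7) and (20, 13).
|(30, −7) − (20, 13)| = √((10)² + (−20)²) = 10√5.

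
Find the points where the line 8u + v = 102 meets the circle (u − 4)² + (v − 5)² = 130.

Express v = −8u + 102 and substitute into the circle:
65u² − 1560u + 9295 = 0  ⟹  u² − 24u + 143 = 0
u = 13 or u = 11, giving (13, −2) and (11, 14).

(11, 14) and (13, −2)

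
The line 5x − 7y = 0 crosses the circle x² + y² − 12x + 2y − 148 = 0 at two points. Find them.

(−7, −5) and (14, 10)

From the line, y = (5x)/7. Substituting:
74x² − 518x − 7252 = 0  ⟹  x² − 7x − 98 = 0
x = 14 or x = −7, giving (14, 10) and (−7, −5).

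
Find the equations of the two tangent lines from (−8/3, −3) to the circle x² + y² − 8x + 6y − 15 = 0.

Write the tangent as mx − y + (−3 − m·(−8/3)) = 0 and set its distance from the centre to 2√10:
(20/3m − (0))² = 40(m² + 1)
m² − 9 = 0, so m = 3 or m = −3.
Through (−8/3, −3) these give 3x − y = −5 and 3x + y = −11.

3x − y = −5 and 3x + y = −11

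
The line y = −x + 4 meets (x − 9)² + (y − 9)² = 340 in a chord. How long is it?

22√2

From the line, y = −x + 4. Substituting:
2x² − 8x − 234 = 0  ⟹  x² − 4x − 117 = 0
x = 13 or x = −9, giving (13, −9) and (−9, 13).
Chord length = distance between (13, −9) and (−9, 13) = √968 = 22√2.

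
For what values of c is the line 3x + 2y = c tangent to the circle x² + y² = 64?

c = ±8√13

Tangency holds when the distance from the centre (0, 0) to the line equals the radius 8:
|3·0 + 2·0 − c| / √13 = 8
|c| = 8√13.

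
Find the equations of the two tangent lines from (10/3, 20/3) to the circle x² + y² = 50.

x + 7y = 50 and x + y = 10

Write the tangent as mx − y + (20/3 − m·(10/3)) = 0 and set its distance from the centre to 5√2:
(−10/3m − (−20/3))² = 50(m² + 1)
7m² + 8m + 1 = 0, so m = −1/7 or m = −1.
With m = −1/7: x + 7y = 50. With m = −1: x + y = 10.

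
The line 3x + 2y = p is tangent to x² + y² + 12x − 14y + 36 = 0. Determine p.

p = −4 ± 7√13

Tangency holds when the distance from the centre (−6, 7) to the line equals the radius 7:
|3·(−6) + 2·7 − p| / √13 = 7
|p − (−4)| = 7√13.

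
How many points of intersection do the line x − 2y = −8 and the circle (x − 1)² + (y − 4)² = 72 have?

Substituting the line into the circle gives 5x² − 8x − 284 = 0.
Discriminant = (−8)² − 4·5·(−284) = 5744 > 0.
Two real roots: the line is a secant.

2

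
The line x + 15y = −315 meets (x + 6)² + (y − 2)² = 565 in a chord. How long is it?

√226

The distance from (−6, 2) to the line is 339/√226, and r² = 565.
Half the chord is √(r² − d²) = √(113/2), so the full chord is √226.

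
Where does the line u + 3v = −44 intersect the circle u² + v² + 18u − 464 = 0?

Substitute v = (−44 − u)/3:
10u² + 250u − 2240 = 0  ⟹  u² + 25u − 224 = 0
u = 7 or u = −32, giving (7, −17) and (−32, −4).

(−32, −4) and (7, −17)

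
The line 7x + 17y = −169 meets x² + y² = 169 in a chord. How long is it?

The distance from (0, 0) to the line is 169/√338, and r² = 169.
Half the chord is √(r² − d²) = √(169/2), so the full chord is 13√2.

13√2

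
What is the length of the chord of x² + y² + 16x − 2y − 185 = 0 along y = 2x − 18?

Centre (−8, 1), r² = 250. Perpendicular distance d from centre to line = |−35| / √5 = 35/√5.
Half the chord is √(r² − d²) = √(5), so the full chord is 2√5.

2√5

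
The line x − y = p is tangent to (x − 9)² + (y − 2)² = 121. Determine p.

Tangency holds when the distance from the centre (9, 2) to the line equals the radius 11:
|1·9 − 1·2 − p| / √2 = 11
|p − (7)| = 11√2.

p = 7 ± 11√2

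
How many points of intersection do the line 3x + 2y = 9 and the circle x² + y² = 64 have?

2

Substituting the line into the circle gives 13x² − 54x − 175 = 0.
Δ = 2916 − (−9100) = 12016.
Two real roots: the line is a secant.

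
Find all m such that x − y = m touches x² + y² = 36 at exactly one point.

m = ±6√2

The line touches the circle iff its distance from (0, 0) is 6:
|1·0 − 1·0 − m| / √2 = 6
|m| = 6√2.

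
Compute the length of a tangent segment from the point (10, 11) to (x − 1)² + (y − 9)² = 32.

With centre O = (1, 9), |OP|² = 85 and r² = 32.
The tangent meets the radius at right angles, so tangent² = |PO|² − r² = 85 − 32 = 53.

√53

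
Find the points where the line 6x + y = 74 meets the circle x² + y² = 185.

(11, 8) and (13, −4)

Substitute y = −6x + 74:
37x² − 888x + 5291 = 0  ⟹  x² − 24x + 143 = 0
x = 13 or x = 11, giving (13, −4) and (11, 8).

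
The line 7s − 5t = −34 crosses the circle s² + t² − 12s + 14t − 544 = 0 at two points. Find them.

(−17, −17) and (8, 18)

Substitute t = (34 + 7s)/5:
74s² + 666s − 10064 = 0  ⟹  s² + 9s − 136 = 0
s = 8 or s = −17, giving (8, 18) and (−17, −17).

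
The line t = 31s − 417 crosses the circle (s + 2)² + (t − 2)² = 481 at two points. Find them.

Express t = 31s − 417 and substitute into the circle:
962s² − 25974s + 175084 = 0  ⟹  s² − 27s + 182 = 0
s = 14 or s = 13, giving (14, 17) and (13, −14).

(13, −14) and (14, 17)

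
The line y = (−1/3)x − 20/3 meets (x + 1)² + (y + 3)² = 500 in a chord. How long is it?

From the line, y = (−20 − x)/3. Substituting:
10x² + 40x − 4370 = 0  ⟹  x² + 4x − 437 = 0
x = 19 or x = −23, giving (19, −13) and (−23, 1).
|(19, −13) − (−23, 1)| = √((42)² + (−14)²) = 14√10.

14√10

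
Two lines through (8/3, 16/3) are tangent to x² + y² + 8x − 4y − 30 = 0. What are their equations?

x + y = 8 and 7x + y = 24

Let a tangent through (8/3, 16/3) have slope m. Its distance from (−4, 2) must equal 5√2:
[m·(−20/3) − (−10/3)]² = 50(m² + 1)
m² + 8m + 7 = 0, so m = −1 or m = −7.
Through (8/3, 16/3) these give x + y = 8 and 7x + y = 24.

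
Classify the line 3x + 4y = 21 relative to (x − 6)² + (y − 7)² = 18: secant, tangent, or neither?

neither

Substituting the line into the circle gives 25x² − 150x + 337 = 0.
Discriminant = (−150)² − 4·25·(337) = −11200 < 0.
No real roots: the line does not meet the circle.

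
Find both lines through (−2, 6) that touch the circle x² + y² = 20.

2x − y = −10 and x + 2y = 10

Write the tangent as mx − y + (6 − m·(−2)) = 0 and set its distance from the centre to 2√5:
(2m − (−6))² = 20(m² + 1)
2m² − 3m − 2 = 0, so m = 2 or m = −1/2.
With m = 2: 2x − y = −10. With m = −1/2: x + 2y = 10.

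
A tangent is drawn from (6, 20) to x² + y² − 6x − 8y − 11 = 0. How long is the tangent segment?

Centre (3, 4), r² = 36. |PO|² = (3)² + (16)² = 265.
By the tangent–radius right angle, tangent length = √(|PO|² − r²) = √229.

√229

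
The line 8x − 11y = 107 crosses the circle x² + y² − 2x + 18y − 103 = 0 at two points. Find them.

Express y = (−107 + 8x)/11 and substitute into the circle:
185x² − 370x − 22200 = 0  ⟹  x² − 2x − 120 = 0
x = 12 or x = −10, giving (12, −1) and (−10, −17).

(−10, −17) and (12, −1)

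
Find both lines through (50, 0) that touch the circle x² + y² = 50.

A line y − (0) = m(x − (50)) is tangent when its distance from (0, 0) is 5√2:
(−50m − (0))² = 50(m² + 1)
49m² − 1 = 0, so m = −1/7 or m = 1/7.
Through (50, 0) these give x + 7y = 50 and x − 7y = 50.

x + 7y = 50 and x − 7y = 50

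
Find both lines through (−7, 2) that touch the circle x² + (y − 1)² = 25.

Write the tangent as mx − y + (2 − m·(−7)) = 0 and set its distance from the centre to 5:
[m·(7) − (−1)]² = 25(m² + 1)
12m² + 7m − 12 = 0, so m = 3/4 or m = −4/3.
With m = 3/4: 3x − 4y = −29. With m = −4/3: 4x + 3y = −22.

3x − 4y = −29 and 4x + 3y = −22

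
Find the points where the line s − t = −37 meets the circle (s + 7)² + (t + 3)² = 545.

(−24, 13) and (−23, 14)

Substitute t = s + 37:
2s² + 94s + 1104 = 0  ⟹  s² + 47s + 552 = 0
s = −23 or s = −24, giving (−23, 14) and (−24, 13).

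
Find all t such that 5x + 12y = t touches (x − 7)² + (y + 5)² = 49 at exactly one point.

t = −116 or t = 66

The line touches the circle iff its distance from (7, −5) is 7:
|5·7 + 12·(−5) − t| / √169 = 7
|t − (−25)| = 7·13, so t = 66 or t = −116.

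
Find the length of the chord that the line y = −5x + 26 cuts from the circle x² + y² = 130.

4√26

Substitute y = −5x + 26:
26x² − 260x + 546 = 0  ⟹  x² − 10x + 21 = 0
x = 7 or x = 3, giving (7, −9) and (3, 11).
|(7, −9) − (3, 11)| = √((4)² + (−20)²) = 4√26.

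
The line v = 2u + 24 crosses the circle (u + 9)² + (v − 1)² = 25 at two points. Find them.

From the line, v = 2u + 24. Substituting:
5u² + 110u + 585 = 0  ⟹  u² + 22u + 117 = 0
u = −9 or u = −13, giving (−9, 6) and (−13, −2).

(−13, −2) and (−9, 6)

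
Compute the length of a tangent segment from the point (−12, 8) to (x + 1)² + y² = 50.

With centre O = (−1, 0), |OP|² = 185 and r² = 50.
Power of the point: PT² = |PO|² − r² = 135, so PT = 3√15.

3√15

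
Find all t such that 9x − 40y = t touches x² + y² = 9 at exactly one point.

For a tangent, require d(centre, line) = r = 3.
|9·0 − 40·0 − t| / √1681 = 3
|t| = 3·41, so t = 123 or t = −123.

t = −123 or t = 123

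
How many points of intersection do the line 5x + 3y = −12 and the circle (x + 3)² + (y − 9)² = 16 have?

Substituting the line into the circle gives 34x² + 444x + 1458 = 0.
Discriminant = (444)² − 4·34·(1458) = −1152 < 0.
No real roots: the line does not meet the circle.

0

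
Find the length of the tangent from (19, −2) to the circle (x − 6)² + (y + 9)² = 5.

√213

The centre is (6, −9) and r = √5. The square of the distance from P to the centre is 169 + 49 = 218.
By the tangent–radius right angle, tangent length = √(|PO|² − r²) = √213.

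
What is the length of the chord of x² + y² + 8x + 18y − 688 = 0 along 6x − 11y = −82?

Substitute y = (82 + 6x)/11:
157x² + 3140x − 60288 = 0  ⟹  x² + 20x − 384 = 0
x = 12 or x = −32, giving (12, 14) and (−32, −10).
|(12, 14) − (−32, −10)| = √((44)² + (24)²) = 4√157.

4√157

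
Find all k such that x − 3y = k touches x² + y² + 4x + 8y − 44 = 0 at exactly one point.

Tangency holds when the distance from the centre (−2, −4) to the line equals the radius 8:
|1·(−2) − 3·(−4) − k| / √10 = 8
|k − (10)| = 8√10.

k = 10 ± 8√10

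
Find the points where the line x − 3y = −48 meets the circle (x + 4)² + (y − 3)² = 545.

From the line, y = (48 + x)/3. Substituting:
10x² + 150x − 3240 = 0  ⟹  x² + 15x − 324 = 0
x = 12 or x = −27, giving (12, 20) and (−27, 7).

(−27, 7) and (12, 20)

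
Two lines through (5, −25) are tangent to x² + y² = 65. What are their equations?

Write the tangent as mx − y + (−25 − m·(5)) = 0 and set its distance from the centre to √65:
(−5m − (25))² = 65(m² + 1)
4m² − 25m − 56 = 0, so m = 8 or m = −7/4.
With m = 8: 8x − y = 65. With m = −7/4: 7x + 4y = −65.

8x − y = 65 and 7x + 4y = −65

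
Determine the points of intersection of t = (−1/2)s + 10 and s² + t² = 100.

(0, 10) and (8, 6)

Substitute t = (20 − s)/2:
5s² − 40s = 0  ⟹  s² − 8s = 0
s = 8 or s = 0, giving (8, 6) and (0, 10).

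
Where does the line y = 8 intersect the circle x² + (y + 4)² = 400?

(−16, 8) and (16, 8)

From the line, y = 8. Substituting:
x² − 256 = 0
x = 16 or x = −16, giving (16, 8) and (−16, 8).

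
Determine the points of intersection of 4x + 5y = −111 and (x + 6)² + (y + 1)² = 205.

(−19, −7) and (−9, −15)

Express y = (−111 − 4x)/5 and substitute into the circle:
41x² + 1148x + 7011 = 0  ⟹  x² + 28x + 171 = 0
x = −9 or x = −19, giving (−9, −15) and (−19, −7).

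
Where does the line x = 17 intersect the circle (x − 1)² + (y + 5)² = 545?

The line gives x = 17. Substituting into the circle:
y² + 10y − 264 = 0
y = 12 or y = −22, giving (17, 12) and (17, −22).

(17, −22) and (17, 12)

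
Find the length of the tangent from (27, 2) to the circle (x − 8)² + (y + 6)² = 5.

With centre O = (8, −6), |OP|² = 425 and r² = 5.
The tangent meets the radius at right angles, so tangent² = |PO|² − r² = 425 − 5 = 420.

2√105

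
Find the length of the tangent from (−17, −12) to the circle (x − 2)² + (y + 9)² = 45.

5√13

The centre is (2, −9) and r = 3√5. The square of the distance from P to the centre is 361 + 9 = 370.
Power of the point: PT² = |PO|² − r² = 325, so PT = 5√13.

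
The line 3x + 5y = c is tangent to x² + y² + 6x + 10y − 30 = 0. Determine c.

The line touches the circle iff its distance from (−3, −5) is 8:
|3·(−3) + 5·(−5) − c| / √34 = 8
|c − (−34)| = 8√34.

c = −34 ± 8√34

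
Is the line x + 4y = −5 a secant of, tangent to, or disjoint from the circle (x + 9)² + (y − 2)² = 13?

secant

Substituting the line into the circle gives 17x² + 314x + 1257 = 0.
Δ = 98596 − 85476 = 13120.
Two real roots: the line is a secant.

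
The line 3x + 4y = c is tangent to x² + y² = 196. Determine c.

c = −70 or c = 70

For a tangent, require d(centre, line) = r = 14.
|3·0 + 4·0 − c| / √25 = 14
|c| = 14·5, so c = 70 or c = −70.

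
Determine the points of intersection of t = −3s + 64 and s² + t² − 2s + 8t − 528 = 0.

(17, 13) and (24, −8)

Express t = −3s + 64 and substitute into the circle:
10s² − 410s + 4080 = 0  ⟹  s² − 41s + 408 = 0
s = 24 or s = 17, giving (24, −8) and (17, 13).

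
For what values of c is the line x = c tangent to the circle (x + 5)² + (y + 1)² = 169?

For a tangent, require d(centre, line) = r = 13.
|1·(−5) + 0·(−1) − c| / √1 = 13
|c − (−5)| = 13, so c = 8 or c = −18.

c = −18 or c = 8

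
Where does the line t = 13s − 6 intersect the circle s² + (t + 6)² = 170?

Substitute t = 13s − 6:
170s² − 170 = 0  ⟹  s² − 1 = 0
s = 1 or s = −1, giving (1, 7) and (−1, −19).

(−1, −19) and (1, 7)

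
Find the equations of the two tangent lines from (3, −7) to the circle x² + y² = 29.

5x − 2y = 29 and 2x + 5y = −29

Write the tangent as mx − y + (−7 − m·(3)) = 0 and set its distance from the centre to √29:
(−3m − (7))² = 29(m² + 1)
10m² − 21m − 10 = 0, so m = 5/2 or m = −2/5.
With m = 5/2: 5x − 2y = 29. With m = −2/5: 2x + 5y = −29.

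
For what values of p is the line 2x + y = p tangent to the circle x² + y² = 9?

The line touches the circle iff its distance from (0, 0) is 3:
|2·0 + 1·0 − p| / √5 = 3
|p| = 3√5.

p = ±3√5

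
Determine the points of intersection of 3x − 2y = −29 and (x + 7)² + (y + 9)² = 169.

(−19, −14) and (−7, 4)

From the line, y = (29 + 3x)/2. Substituting:
13x² + 338x + 1729 = 0  ⟹  x² + 26x + 133 = 0
x = −7 or x = −19, giving (−7, 4) and (−19, −14).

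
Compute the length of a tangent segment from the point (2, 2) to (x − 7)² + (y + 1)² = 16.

3√2

Centre (7, −1), r² = 16. |PO|² = (−5)² + (3)² = 34.
By the tangent–radius right angle, tangent length = √(|PO|² − r²) = √18 = 3√2.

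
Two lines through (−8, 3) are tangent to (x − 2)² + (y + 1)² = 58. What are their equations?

3x − 7y = −45 and 7x + 3y = −47

Write the tangent as mx − y + (3 − m·(−8)) = 0 and set its distance from the centre to √58:
[m·(10) − (−4)]² = 58(m² + 1)
21m² + 40m − 21 = 0, so m = 3/7 or m = −7/3.
With m = 3/7: 3x − 7y = −45. With m = −7/3: 7x + 3y = −47.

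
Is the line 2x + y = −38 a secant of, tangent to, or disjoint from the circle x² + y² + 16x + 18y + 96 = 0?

secant

Substituting the line into the circle gives 5x² + 132x + 856 = 0.
Δ = 17424 − 17120 = 304.
Two real roots: the line is a secant.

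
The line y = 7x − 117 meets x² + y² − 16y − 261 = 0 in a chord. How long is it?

5√2

Express y = 7x − 117 and substitute into the circle:
50x² − 1750x + 15300 = 0  ⟹  x² − 35x + 306 = 0
x = 18 or x = 17, giving (18, 9) and (17, 2).
|(18, 9) − (17, 2)| = √((1)² + (7)²) = 5√2.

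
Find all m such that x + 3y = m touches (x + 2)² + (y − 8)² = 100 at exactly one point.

m = 22 ± 10√10

Tangency holds when the distance from the centre (−2, 8) to the line equals the radius 10:
|1·(−2) + 3·8 − m| / √10 = 10
|m − (22)| = 10√10.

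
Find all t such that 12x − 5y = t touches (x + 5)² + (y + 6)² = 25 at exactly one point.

The line touches the circle iff its distance from (−5, −6) is 5:
|12·(−5) − 5·(−6) − t| / √169 = 5
|t − (−30)| = 5·13, so t = 35 or t = −95.

t = −95 or t = 35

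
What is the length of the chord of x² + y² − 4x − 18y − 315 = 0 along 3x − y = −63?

Substitute y = 3x + 63:
10x² + 320x + 2520 = 0  ⟹  x² + 32x + 252 = 0
x = −14 or x = −18, giving (−14, 21) and (−18, 9).
|(−14, 21) − (−18, 9)| = √((4)² + (12)²) = 4√10.

4√10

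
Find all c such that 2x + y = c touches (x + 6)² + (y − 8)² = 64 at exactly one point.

c = −4 ± 8√5

Tangency holds when the distance from the centre (−6, 8) to the line equals the radius 8:
|2·(−6) + 1·8 − c| / √5 = 8
|c − (−4)| = 8√5.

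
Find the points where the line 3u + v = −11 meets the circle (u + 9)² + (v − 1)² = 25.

Substitute v = −3u − 11:
10u² + 90u + 200 = 0  ⟹  u² + 9u + 20 = 0
u = −4 or u = −5, giving (−4, 1) and (−5, 4).

(−5, 4) and (−4, 1)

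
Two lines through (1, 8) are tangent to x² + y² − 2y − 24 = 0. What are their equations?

3x − 4y = −29 and 4x + 3y = 28

A line y − (8) = m(x − (1)) is tangent when its distance from (0, 1) is 5:
(−1m − (−7))² = 25(m² + 1)
12m² + 7m − 12 = 0, so m = 3/4 or m = −4/3.
Through (1, 8) these give 3x − 4y = −29 and 4x + 3y = 28.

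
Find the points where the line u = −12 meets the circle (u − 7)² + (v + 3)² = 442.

The line gives u = −12. Substituting into the circle:
v² + 6v − 72 = 0
v = 6 or v = −12, giving (−12, 6) and (−12, −12).

(−12, −12) and (−12, 6)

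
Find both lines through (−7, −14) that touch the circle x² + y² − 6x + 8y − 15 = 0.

x − 3y = 35 and 3x − y = −7

A line y − (−14) = m(x − (−7)) is tangent when its distance from (3, −4) is 2√10:
(10m − (10))² = 40(m² + 1)
3m² − 10m + 3 = 0, so m = 1/3 or m = 3.
Through (−7, −14) these give x − 3y = 35 and 3x − y = −7.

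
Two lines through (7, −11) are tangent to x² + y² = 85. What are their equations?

2x + 9y = −85 and 9x − 2y = 85

A line y − (−11) = m(x − (7)) is tangent when its distance from (0, 0) is √85:
[m·(−7) − (11)]² = 85(m² + 1)
18m² − 77m − 18 = 0, so m = −2/9 or m = 9/2.
Through (7, −11) these give 2x + 9y = −85 and 9x − 2y = 85.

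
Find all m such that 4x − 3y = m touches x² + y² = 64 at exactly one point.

Tangency holds when the distance from the centre (0, 0) to the line equals the radius 8:
|4·0 − 3·0 − m| / √25 = 8
|m| = 8·5, so m = 40 or m = −40.

m = −40 or m = 40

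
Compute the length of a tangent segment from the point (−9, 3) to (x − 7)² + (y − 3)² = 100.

2√39

Centre (7, 3), r² = 100. |PO|² = (−16)² + (0)² = 256.
The tangent meets the radius at right angles, so tangent² = |PO|² − r² = 256 − 100 = 156.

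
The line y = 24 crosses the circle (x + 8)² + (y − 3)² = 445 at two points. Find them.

(−10, 24) and (−6, 24)

Express y = 24 and substitute into the circle:
x² + 16x + 60 = 0
x = −6 or x = −10, giving (−6, 24) and (−10, 24).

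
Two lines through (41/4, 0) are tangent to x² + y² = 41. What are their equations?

Write the tangent as mx − y + (0 − m·(41/4)) = 0 and set its distance from the centre to √41:
[m·(−41/4) − (0)]² = 41(m² + 1)
25m² − 16 = 0, so m = 4/5 or m = −4/5.
Through (41/4, 0) these give 4x − 5y = 41 and 4x + 5y = 41.

4x − 5y = 41 and 4x + 5y = 41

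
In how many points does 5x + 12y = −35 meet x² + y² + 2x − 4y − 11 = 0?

0

Substituting the line into the circle gives 169x² + 878x + 1321 = 0.
Discriminant = (878)² − 4·169·(1321) = −122112 < 0.
No real roots: the line does not meet the circle.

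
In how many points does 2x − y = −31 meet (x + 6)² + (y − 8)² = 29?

2

Substituting the line into the circle gives 5x² + 104x + 536 = 0.
Δ = 10816 − 10720 = 96.
Two real roots: the line is a secant.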